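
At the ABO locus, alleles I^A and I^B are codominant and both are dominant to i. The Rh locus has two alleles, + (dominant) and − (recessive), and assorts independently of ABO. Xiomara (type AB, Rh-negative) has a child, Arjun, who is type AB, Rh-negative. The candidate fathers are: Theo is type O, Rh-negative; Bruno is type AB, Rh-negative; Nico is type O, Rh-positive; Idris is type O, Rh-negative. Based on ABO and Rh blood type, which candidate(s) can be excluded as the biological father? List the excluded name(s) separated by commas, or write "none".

Theo, Nico, Idris

A candidate is excluded only if no genotype consistent with his phenotype could produce a type AB, Rh-negative child with a type AB, Rh-negative mother.
Theo (type O, Rh-): no genotype consistent with that phenotype can produce a type-AB Rh- child with a type-AB mother.
Nico (type O, Rh+): no genotype consistent with that phenotype can produce a type-AB Rh- child with a type-AB mother.
Idris (type O, Rh-): no genotype consistent with that phenotype can produce a type-AB Rh- child with a type-AB mother.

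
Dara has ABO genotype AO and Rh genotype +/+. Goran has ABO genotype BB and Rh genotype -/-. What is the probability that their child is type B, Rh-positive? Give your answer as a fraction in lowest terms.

1/2

ABO cross AO × BB → offspring phenotypes: 1/2 B, 1/2 AB.
Rh cross +/+ × -/- → 1 Rh+.
Independent loci: P(type B, Rh-positive) = 1/2 × 1 = 1/2.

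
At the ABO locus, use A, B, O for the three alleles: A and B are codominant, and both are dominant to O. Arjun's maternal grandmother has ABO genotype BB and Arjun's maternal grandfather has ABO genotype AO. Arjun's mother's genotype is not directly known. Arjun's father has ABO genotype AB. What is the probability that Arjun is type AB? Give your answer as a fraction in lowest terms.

3/8

Arjun's mother's ABO genotype from BB × AO: 1/2 AB, 1/2 BO.
Crossing each possibility with the father AB and summing P(type AB): 1/2·1/2 + 1/2·1/4 = 3/8.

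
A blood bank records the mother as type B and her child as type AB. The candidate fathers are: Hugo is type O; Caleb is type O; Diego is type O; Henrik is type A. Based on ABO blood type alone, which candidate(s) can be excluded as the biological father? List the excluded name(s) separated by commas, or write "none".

A candidate is excluded only if no genotype consistent with his phenotype could produce a type AB child with a type B mother.
Hugo (type O): no genotype consistent with that phenotype can produce a type-AB child with a type-B mother.
Caleb (type O): no genotype consistent with that phenotype can produce a type-AB child with a type-B mother.
Diego (type O): no genotype consistent with that phenotype can produce a type-AB child with a type-B mother.

Hugo, Caleb, Diego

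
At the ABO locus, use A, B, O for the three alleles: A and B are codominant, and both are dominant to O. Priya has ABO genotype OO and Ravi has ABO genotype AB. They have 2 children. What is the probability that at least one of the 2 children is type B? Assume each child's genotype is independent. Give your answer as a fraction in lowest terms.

ABO cross OO × AB → 1/2 A, 1/2 B.
So P(type B) = 1/2 per child.
P(none) = (1/2)^2 = 1/4; P(at least one) = 1 − 1/4 = 3/4.

3/4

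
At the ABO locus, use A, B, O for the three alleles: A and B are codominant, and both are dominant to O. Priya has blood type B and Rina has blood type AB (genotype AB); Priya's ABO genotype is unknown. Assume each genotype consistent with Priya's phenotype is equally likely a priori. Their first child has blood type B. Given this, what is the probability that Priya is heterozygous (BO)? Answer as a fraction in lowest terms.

1/2

Possible genotypes: Priya ∈ {BB, BO}; Rina ∈ {AB}.
Weight each parental genotype pair by prior × P(type-B child):
  BB × AB: posterior weight 1/2.
  BO × AB: posterior weight 1/2.
Sum the posterior weight over pairs where Priya is BO: 1/2.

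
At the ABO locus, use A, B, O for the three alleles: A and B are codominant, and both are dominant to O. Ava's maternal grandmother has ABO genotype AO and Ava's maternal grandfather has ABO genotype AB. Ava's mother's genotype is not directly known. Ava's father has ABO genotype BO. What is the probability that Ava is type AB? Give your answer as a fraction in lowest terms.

Ava's mother's ABO genotype from AO × AB: 1/4 AA, 1/4 AB, 1/4 AO, 1/4 BO.
Crossing each possibility with the father BO and summing P(type AB): 1/4·1/2 + 1/4·1/4 + 1/4·1/4 + 1/4·0 = 1/4.

1/4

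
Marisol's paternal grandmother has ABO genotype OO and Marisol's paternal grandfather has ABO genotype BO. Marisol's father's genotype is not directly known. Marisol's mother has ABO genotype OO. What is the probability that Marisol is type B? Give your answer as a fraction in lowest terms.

Marisol's father's ABO genotype from OO × BO: 1/2 BO, 1/2 OO.
Crossing each possibility with the mother OO and summing P(type B): 1/2·1/2 + 1/2·0 = 1/4.

1/4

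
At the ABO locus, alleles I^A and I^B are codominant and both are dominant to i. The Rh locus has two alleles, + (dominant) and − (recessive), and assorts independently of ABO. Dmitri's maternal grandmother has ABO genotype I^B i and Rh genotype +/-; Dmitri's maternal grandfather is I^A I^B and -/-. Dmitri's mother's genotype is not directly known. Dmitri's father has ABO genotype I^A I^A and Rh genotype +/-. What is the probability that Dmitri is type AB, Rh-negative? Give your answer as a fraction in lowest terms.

Dmitri's mother's ABO genotype from I^B i × I^A I^B: 1/4 I^A I^B, 1/4 I^A i, 1/4 I^B I^B, 1/4 I^B i.
Crossing each possibility with the father I^A I^A and summing P(type AB): 1/4·1/2 + 1/4·0 + 1/4·1 + 1/4·1/2 = 1/2.
Similarly for Rh via the mother's Rh distribution: P(Rh-) = 3/8.
Independent loci: 1/2 × 3/8 = 3/16.

3/16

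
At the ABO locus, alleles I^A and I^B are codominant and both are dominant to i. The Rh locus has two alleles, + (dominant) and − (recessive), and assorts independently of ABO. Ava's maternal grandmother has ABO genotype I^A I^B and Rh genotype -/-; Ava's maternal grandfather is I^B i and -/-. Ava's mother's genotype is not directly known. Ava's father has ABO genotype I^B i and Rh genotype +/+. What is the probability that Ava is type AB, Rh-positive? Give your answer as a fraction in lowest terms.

1/8

Ava's mother's ABO genotype from I^A I^B × I^B i: 1/4 I^A I^B, 1/4 I^A i, 1/4 I^B I^B, 1/4 I^B i.
Crossing each possibility with the father I^B i and summing P(type AB): 1/4·1/4 + 1/4·1/4 + 1/4·0 + 1/4·0 = 1/8.
Similarly for Rh via the mother's Rh distribution: P(Rh+) = 1.
Independent loci: 1/8 × 1 = 1/8.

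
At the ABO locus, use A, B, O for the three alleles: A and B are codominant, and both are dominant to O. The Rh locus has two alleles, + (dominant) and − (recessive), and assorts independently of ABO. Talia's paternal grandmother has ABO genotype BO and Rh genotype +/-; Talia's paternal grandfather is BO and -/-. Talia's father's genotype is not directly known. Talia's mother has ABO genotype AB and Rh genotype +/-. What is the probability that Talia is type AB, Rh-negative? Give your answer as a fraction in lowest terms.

Talia's father's ABO genotype from BO × BO: 1/4 BB, 1/2 BO, 1/4 OO.
Crossing each possibility with the mother AB and summing P(type AB): 1/4·1/2 + 1/2·1/4 + 1/4·0 = 1/4.
Similarly for Rh via the father's Rh distribution: P(Rh-) = 3/8.
Independent loci: 1/4 × 3/8 = 3/32.

3/32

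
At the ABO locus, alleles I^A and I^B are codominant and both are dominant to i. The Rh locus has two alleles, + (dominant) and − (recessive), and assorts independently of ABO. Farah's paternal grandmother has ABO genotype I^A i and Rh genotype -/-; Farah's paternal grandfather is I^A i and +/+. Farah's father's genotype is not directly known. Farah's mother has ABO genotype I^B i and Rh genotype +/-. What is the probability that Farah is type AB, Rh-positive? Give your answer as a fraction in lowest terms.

3/16

Farah's father's ABO genotype from I^A i × I^A i: 1/4 I^A I^A, 1/2 I^A i, 1/4 i i.
Crossing each possibility with the mother I^B i and summing P(type AB): 1/4·1/2 + 1/2·1/4 + 1/4·0 = 1/4.
Similarly for Rh via the father's Rh distribution: P(Rh+) = 3/4.
Independent loci: 1/4 × 3/4 = 3/16.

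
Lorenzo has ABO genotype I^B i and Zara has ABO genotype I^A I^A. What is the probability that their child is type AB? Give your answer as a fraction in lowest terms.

ABO cross I^B i × I^A I^A → offspring phenotypes: 1/2 A, 1/2 AB.
So P(type AB) = 1/2.

1/2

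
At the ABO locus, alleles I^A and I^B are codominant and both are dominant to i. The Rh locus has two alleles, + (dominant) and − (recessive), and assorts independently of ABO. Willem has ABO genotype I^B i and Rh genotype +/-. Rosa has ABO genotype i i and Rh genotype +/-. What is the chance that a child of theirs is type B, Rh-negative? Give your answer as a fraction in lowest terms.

ABO cross I^B i × i i → offspring phenotypes: 1/2 O, 1/2 B.
Rh cross +/- × +/- → 3/4 Rh+, 1/4 Rh-.
Independent loci: P(type B, Rh-negative) = 1/2 × 1/4 = 1/8.

1/8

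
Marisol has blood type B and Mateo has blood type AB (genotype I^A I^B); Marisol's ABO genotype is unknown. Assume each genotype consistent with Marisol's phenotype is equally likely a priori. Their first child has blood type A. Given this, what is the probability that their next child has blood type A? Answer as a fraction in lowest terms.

Possible genotypes: Marisol ∈ {I^B I^B, I^B i}; Mateo ∈ {I^A I^B}.
Weight each parental genotype pair by prior × P(type-A child):
  I^B i × I^A I^B: posterior weight 1; P(next child type A) = 1/4.
Weighted sum = 1/4.

1/4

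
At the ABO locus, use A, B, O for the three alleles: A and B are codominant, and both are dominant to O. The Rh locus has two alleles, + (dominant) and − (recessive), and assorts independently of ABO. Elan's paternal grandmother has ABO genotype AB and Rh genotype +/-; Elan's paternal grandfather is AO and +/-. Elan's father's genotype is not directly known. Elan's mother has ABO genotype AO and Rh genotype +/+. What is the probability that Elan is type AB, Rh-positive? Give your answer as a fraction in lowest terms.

Elan's father's ABO genotype from AB × AO: 1/4 AA, 1/4 AB, 1/4 AO, 1/4 BO.
Crossing each possibility with the mother AO and summing P(type AB): 1/4·0 + 1/4·1/4 + 1/4·0 + 1/4·1/4 = 1/8.
Similarly for Rh via the father's Rh distribution: P(Rh+) = 1.
Independent loci: 1/8 × 1 = 1/8.

1/8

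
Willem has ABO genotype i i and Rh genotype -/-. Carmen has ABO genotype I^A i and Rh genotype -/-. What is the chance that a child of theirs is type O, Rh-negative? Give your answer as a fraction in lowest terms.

ABO cross i i × I^A i → offspring phenotypes: 1/2 O, 1/2 A.
Rh cross -/- × -/- → 1 Rh-.
Independent loci: P(type O, Rh-negative) = 1/2 × 1 = 1/2.

1/2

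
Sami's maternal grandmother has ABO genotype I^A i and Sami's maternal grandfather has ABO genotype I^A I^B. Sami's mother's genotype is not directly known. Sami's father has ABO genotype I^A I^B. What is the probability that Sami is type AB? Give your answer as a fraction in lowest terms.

Sami's mother's ABO genotype from I^A i × I^A I^B: 1/4 I^A I^A, 1/4 I^A I^B, 1/4 I^A i, 1/4 I^B i.
Crossing each possibility with the father I^A I^B and summing P(type AB): 1/4·1/2 + 1/4·1/2 + 1/4·1/4 + 1/4·1/4 = 3/8.

3/8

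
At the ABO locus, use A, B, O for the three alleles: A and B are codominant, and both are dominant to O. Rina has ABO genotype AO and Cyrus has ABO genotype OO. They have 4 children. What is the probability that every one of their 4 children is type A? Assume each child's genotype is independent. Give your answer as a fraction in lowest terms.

1/16

ABO cross AO × OO → 1/2 O, 1/2 A.
So P(type A) = 1/2 per child.
All 4 independent: (1/2)^4 = 1/16.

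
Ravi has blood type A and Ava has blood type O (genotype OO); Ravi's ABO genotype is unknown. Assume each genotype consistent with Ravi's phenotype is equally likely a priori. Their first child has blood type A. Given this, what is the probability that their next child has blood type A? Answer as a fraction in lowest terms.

Possible genotypes: Ravi ∈ {AA, AO}; Ava ∈ {OO}.
Weight each parental genotype pair by prior × P(type-A child):
  AA × OO: posterior weight 2/3; P(next child type A) = 1.
  AO × OO: posterior weight 1/3; P(next child type A) = 1/2.
Weighted sum = 5/6.

5/6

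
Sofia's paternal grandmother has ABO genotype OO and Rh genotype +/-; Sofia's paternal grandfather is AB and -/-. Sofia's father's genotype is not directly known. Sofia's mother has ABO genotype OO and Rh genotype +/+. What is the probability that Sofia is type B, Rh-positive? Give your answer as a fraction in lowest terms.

1/4

Sofia's father's ABO genotype from OO × AB: 1/2 AO, 1/2 BO.
Crossing each possibility with the mother OO and summing P(type B): 1/2·0 + 1/2·1/2 = 1/4.
Similarly for Rh via the father's Rh distribution: P(Rh+) = 1.
Independent loci: 1/4 × 1 = 1/4.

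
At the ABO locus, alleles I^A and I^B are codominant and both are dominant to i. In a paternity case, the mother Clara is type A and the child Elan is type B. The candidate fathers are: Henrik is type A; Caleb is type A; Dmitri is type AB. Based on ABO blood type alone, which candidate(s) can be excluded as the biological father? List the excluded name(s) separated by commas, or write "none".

Henrik, Caleb

A candidate is excluded only if no genotype consistent with his phenotype could produce a type B child with a type A mother.
Henrik (type A): no genotype consistent with that phenotype can produce a type-B child with a type-A mother.
Caleb (type A): no genotype consistent with that phenotype can produce a type-B child with a type-A mother.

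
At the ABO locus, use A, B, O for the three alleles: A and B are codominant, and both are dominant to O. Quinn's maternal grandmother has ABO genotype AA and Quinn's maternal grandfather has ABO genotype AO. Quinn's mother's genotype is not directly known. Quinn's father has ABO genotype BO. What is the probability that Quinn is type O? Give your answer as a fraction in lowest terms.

Quinn's mother's ABO genotype from AA × AO: 1/2 AA, 1/2 AO.
Crossing each possibility with the father BO and summing P(type O): 1/2·0 + 1/2·1/4 = 1/8.

1/8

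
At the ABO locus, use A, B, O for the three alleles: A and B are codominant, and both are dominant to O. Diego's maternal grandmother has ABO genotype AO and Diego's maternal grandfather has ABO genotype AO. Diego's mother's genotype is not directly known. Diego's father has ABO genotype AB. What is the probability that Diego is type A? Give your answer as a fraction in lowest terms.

Diego's mother's ABO genotype from AO × AO: 1/4 AA, 1/2 AO, 1/4 OO.
Crossing each possibility with the father AB and summing P(type A): 1/4·1/2 + 1/2·1/2 + 1/4·1/2 = 1/2.

1/2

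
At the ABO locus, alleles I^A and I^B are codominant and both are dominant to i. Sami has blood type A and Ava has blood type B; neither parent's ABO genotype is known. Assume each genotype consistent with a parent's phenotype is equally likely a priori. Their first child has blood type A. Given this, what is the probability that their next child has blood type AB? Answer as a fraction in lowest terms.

5/12

Possible genotypes: Sami ∈ {I^A I^A, I^A i}; Ava ∈ {I^B I^B, I^B i}.
Weight each parental genotype pair by prior × P(type-A child):
  I^A I^A × I^B i: posterior weight 2/3; P(next child type AB) = 1/2.
  I^A i × I^B i: posterior weight 1/3; P(next child type AB) = 1/4.
Weighted sum = 5/12.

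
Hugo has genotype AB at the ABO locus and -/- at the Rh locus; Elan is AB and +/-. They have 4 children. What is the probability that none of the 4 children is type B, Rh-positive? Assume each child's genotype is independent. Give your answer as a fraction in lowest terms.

2401/4096

ABO cross AB × AB → 1/4 A, 1/4 B, 1/2 AB.
Rh cross -/- × +/- → 1/2 Rh+, 1/2 Rh-; so P(type B, Rh-positive) = 1/4 × 1/2 = 1/8 per child.
P(not type B, Rh-positive) = 7/8 for one child; (7/8)^4 = 2401/4096.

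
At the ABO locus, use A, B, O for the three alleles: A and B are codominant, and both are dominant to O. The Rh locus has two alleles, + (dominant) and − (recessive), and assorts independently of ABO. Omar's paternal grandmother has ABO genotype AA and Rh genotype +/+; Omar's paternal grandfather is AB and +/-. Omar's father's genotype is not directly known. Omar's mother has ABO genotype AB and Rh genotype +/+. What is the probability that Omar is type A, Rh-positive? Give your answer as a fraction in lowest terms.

Omar's father's ABO genotype from AA × AB: 1/2 AA, 1/2 AB.
Crossing each possibility with the mother AB and summing P(type A): 1/2·1/2 + 1/2·1/4 = 3/8.
Similarly for Rh via the father's Rh distribution: P(Rh+) = 1.
Independent loci: 3/8 × 1 = 3/8.

3/8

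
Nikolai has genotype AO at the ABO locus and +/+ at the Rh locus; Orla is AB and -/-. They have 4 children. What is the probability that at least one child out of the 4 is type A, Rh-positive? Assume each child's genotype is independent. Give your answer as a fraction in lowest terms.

ABO cross AO × AB → 1/2 A, 1/4 B, 1/4 AB.
Rh cross +/+ × -/- → 1 Rh+; so P(type A, Rh-positive) = 1/2 × 1 = 1/2 per child.
P(none) = (1/2)^4 = 1/16; P(at least one) = 1 − 1/16 = 15/16.

15/16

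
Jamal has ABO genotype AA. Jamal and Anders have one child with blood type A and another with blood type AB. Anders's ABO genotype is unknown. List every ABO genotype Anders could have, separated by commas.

For each candidate genotype of Anders, check whether crossing it with AA can produce every observed child phenotype.
  AA → possible child types {A} ✗
  AB → possible child types {A, AB} ✓
  AO → possible child types {A} ✗
  BB → possible child types {AB} ✗
  BO → possible child types {A, AB} ✓
  OO → possible child types {A} ✗

AB, BO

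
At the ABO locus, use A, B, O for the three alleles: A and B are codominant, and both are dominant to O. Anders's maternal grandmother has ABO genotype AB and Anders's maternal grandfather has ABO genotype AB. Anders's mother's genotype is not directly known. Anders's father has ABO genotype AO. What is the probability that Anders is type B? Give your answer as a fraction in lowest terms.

1/4

Anders's mother's ABO genotype from AB × AB: 1/4 AA, 1/2 AB, 1/4 BB.
Crossing each possibility with the father AO and summing P(type B): 1/4·0 + 1/2·1/4 + 1/4·1/2 = 1/4.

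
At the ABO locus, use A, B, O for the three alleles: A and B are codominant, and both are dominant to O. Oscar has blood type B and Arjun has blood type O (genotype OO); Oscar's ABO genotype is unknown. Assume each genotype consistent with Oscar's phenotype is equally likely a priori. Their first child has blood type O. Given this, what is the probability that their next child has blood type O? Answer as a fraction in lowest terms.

Possible genotypes: Oscar ∈ {BB, BO}; Arjun ∈ {OO}.
Weight each parental genotype pair by prior × P(type-O child):
  BO × OO: posterior weight 1; P(next child type O) = 1/2.
Weighted sum = 1/2.

1/2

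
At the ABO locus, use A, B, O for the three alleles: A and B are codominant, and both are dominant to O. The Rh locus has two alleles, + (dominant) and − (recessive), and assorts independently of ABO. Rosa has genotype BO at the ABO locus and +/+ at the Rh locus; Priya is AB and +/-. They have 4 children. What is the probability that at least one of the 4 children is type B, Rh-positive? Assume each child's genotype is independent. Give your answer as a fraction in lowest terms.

15/16

ABO cross BO × AB → 1/4 A, 1/2 B, 1/4 AB.
Rh cross +/+ × +/- → 1 Rh+; so P(type B, Rh-positive) = 1/2 × 1 = 1/2 per child.
P(none) = (1/2)^4 = 1/16; P(at least one) = 1 − 1/16 = 15/16.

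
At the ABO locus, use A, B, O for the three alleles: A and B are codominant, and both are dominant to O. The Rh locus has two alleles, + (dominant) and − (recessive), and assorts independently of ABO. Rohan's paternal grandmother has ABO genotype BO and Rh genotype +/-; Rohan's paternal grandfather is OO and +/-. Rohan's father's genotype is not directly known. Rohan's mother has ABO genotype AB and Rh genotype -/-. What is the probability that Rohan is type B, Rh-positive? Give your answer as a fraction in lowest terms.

Rohan's father's ABO genotype from BO × OO: 1/2 BO, 1/2 OO.
Crossing each possibility with the mother AB and summing P(type B): 1/2·1/2 + 1/2·1/2 = 1/2.
Similarly for Rh via the father's Rh distribution: P(Rh+) = 1/2.
Independent loci: 1/2 × 1/2 = 1/4.

1/4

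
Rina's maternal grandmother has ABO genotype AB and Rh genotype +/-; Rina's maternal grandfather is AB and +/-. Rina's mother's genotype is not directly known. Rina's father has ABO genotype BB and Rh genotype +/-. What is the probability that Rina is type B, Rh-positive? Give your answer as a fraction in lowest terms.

Rina's mother's ABO genotype from AB × AB: 1/4 AA, 1/2 AB, 1/4 BB.
Crossing each possibility with the father BB and summing P(type B): 1/4·0 + 1/2·1/2 + 1/4·1 = 1/2.
Similarly for Rh via the mother's Rh distribution: P(Rh+) = 3/4.
Independent loci: 1/2 × 3/4 = 3/8.

3/8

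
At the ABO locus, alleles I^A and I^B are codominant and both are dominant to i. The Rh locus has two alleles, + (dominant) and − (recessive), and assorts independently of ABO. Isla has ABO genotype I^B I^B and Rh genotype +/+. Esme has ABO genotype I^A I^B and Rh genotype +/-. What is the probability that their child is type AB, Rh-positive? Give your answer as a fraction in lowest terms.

ABO cross I^B I^B × I^A I^B → offspring phenotypes: 1/2 B, 1/2 AB.
Rh cross +/+ × +/- → 1 Rh+.
Independent loci: P(type AB, Rh-positive) = 1/2 × 1 = 1/2.

1/2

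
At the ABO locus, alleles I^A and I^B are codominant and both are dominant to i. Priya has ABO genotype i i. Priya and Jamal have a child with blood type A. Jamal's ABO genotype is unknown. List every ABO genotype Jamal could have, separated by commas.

I^A I^A, I^A I^B, I^A i

For each candidate genotype of Jamal, check whether crossing it with i i can produce every observed child phenotype.
  I^A I^A → possible child types {A} ✓
  I^A I^B → possible child types {A, B} ✓
  I^A i → possible child types {O, A} ✓
  I^B I^B → possible child types {B} ✗
  I^B i → possible child types {O, B} ✗
  i i → possible child types {O} ✗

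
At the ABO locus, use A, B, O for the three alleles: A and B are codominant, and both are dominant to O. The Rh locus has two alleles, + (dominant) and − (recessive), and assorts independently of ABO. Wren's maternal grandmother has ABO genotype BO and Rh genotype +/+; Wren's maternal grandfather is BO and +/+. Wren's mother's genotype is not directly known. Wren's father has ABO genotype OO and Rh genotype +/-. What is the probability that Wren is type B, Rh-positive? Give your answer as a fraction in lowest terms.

1/2

Wren's mother's ABO genotype from BO × BO: 1/4 BB, 1/2 BO, 1/4 OO.
Crossing each possibility with the father OO and summing P(type B): 1/4·1 + 1/2·1/2 + 1/4·0 = 1/2.
Similarly for Rh via the mother's Rh distribution: P(Rh+) = 1.
Independent loci: 1/2 × 1 = 1/2.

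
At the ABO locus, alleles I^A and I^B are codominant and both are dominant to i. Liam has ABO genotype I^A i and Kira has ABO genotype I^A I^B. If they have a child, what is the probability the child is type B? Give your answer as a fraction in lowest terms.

1/4

ABO cross I^A i × I^A I^B → offspring phenotypes: 1/2 A, 1/4 B, 1/4 AB.
So P(type B) = 1/4.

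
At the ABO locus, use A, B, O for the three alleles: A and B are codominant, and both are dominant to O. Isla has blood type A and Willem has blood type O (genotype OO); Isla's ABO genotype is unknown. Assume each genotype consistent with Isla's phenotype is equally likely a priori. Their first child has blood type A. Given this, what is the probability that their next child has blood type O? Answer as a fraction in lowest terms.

Possible genotypes: Isla ∈ {AA, AO}; Willem ∈ {OO}.
Weight each parental genotype pair by prior × P(type-A child):
  AA × OO: posterior weight 2/3; P(next child type O) = 0.
  AO × OO: posterior weight 1/3; P(next child type O) = 1/2.
Weighted sum = 1/6.

1/6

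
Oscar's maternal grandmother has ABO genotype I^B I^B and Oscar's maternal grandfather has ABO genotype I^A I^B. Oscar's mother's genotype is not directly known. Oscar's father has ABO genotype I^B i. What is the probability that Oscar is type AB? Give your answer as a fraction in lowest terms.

Oscar's mother's ABO genotype from I^B I^B × I^A I^B: 1/2 I^A I^B, 1/2 I^B I^B.
Crossing each possibility with the father I^B i and summing P(type AB): 1/2·1/4 + 1/2·0 = 1/8.

1/8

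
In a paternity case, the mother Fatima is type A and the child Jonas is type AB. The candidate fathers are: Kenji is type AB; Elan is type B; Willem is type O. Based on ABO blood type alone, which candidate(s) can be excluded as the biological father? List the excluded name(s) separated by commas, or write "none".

A candidate is excluded only if no genotype consistent with his phenotype could produce a type AB child with a type A mother.
Willem (type O): no genotype consistent with that phenotype can produce a type-AB child with a type-A mother.

Willem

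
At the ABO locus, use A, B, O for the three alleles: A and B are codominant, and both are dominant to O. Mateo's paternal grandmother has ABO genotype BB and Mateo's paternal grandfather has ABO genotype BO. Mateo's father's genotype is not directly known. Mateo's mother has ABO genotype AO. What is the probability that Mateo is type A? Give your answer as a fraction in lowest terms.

Mateo's father's ABO genotype from BB × BO: 1/2 BB, 1/2 BO.
Crossing each possibility with the mother AO and summing P(type A): 1/2·0 + 1/2·1/4 = 1/8.

1/8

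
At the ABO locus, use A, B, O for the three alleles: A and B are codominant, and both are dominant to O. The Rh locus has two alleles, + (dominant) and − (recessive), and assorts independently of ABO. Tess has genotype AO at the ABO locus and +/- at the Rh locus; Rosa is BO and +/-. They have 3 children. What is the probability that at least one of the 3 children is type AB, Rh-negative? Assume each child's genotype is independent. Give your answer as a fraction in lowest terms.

721/4096

ABO cross AO × BO → 1/4 O, 1/4 A, 1/4 B, 1/4 AB.
Rh cross +/- × +/- → 3/4 Rh+, 1/4 Rh-; so P(type AB, Rh-negative) = 1/4 × 1/4 = 1/16 per child.
P(none) = (15/16)^3 = 3375/4096; P(at least one) = 1 − 3375/4096 = 721/4096.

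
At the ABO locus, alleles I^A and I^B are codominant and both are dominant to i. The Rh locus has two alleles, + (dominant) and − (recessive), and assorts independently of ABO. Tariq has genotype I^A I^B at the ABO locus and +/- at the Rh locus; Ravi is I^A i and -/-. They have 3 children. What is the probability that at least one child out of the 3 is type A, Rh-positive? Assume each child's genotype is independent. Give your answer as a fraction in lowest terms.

37/64

ABO cross I^A I^B × I^A i → 1/2 A, 1/4 B, 1/4 AB.
Rh cross +/- × -/- → 1/2 Rh+, 1/2 Rh-; so P(type A, Rh-positive) = 1/2 × 1/2 = 1/4 per child.
P(none) = (3/4)^3 = 27/64; P(at least one) = 1 − 27/64 = 37/64.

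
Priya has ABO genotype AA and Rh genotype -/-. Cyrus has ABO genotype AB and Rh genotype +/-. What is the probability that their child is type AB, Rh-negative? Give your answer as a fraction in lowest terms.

1/4

ABO cross AA × AB → offspring phenotypes: 1/2 A, 1/2 AB.
Rh cross -/- × +/- → 1/2 Rh+, 1/2 Rh-.
Independent loci: P(type AB, Rh-negative) = 1/2 × 1/2 = 1/4.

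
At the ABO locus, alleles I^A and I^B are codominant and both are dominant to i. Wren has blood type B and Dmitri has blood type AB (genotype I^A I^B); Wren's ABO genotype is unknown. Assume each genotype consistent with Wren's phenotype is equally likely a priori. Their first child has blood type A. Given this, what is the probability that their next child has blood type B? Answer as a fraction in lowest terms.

Possible genotypes: Wren ∈ {I^B I^B, I^B i}; Dmitri ∈ {I^A I^B}.
Weight each parental genotype pair by prior × P(type-A child):
  I^B i × I^A I^B: posterior weight 1; P(next child type B) = 1/2.
Weighted sum = 1/2.

1/2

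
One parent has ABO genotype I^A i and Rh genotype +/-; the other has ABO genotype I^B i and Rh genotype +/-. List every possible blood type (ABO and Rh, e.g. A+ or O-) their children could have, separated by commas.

Gametes from I^A i × I^B i give offspring ABO genotypes I^A I^B, I^A i, I^B i, i i, i.e. phenotypes O, A, B, AB.
Rh cross +/- × +/- → phenotypes Rh+, Rh-.
Combining independently: O+, O-, A+, A-, B+, B-, AB+, AB-.

O+, O-, A+, A-, B+, B-, AB+, AB-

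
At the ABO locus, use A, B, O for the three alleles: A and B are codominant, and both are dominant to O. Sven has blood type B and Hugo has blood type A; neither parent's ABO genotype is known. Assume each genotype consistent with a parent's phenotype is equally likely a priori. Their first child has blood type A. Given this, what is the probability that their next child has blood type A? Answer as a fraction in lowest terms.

Possible genotypes: Sven ∈ {BB, BO}; Hugo ∈ {AA, AO}.
Weight each parental genotype pair by prior × P(type-A child):
  BO × AA: posterior weight 2/3; P(next child type A) = 1/2.
  BO × AO: posterior weight 1/3; P(next child type A) = 1/4.
Weighted sum = 5/12.

5/12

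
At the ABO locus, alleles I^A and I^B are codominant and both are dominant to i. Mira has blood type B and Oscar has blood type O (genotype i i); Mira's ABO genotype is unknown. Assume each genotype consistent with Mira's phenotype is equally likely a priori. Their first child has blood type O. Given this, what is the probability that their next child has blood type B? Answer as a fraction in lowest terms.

1/2

Possible genotypes: Mira ∈ {I^B I^B, I^B i}; Oscar ∈ {i i}.
Weight each parental genotype pair by prior × P(type-O child):
  I^B i × i i: posterior weight 1; P(next child type B) = 1/2.
Weighted sum = 1/2.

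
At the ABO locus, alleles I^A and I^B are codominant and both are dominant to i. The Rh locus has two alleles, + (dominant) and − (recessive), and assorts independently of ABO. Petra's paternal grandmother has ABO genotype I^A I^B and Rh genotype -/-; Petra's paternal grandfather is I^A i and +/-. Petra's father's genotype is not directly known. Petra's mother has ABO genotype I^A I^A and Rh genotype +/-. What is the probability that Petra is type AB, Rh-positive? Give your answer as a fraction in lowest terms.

Petra's father's ABO genotype from I^A I^B × I^A i: 1/4 I^A I^A, 1/4 I^A I^B, 1/4 I^A i, 1/4 I^B i.
Crossing each possibility with the mother I^A I^A and summing P(type AB): 1/4·0 + 1/4·1/2 + 1/4·0 + 1/4·1/2 = 1/4.
Similarly for Rh via the father's Rh distribution: P(Rh+) = 5/8.
Independent loci: 1/4 × 5/8 = 5/32.

5/32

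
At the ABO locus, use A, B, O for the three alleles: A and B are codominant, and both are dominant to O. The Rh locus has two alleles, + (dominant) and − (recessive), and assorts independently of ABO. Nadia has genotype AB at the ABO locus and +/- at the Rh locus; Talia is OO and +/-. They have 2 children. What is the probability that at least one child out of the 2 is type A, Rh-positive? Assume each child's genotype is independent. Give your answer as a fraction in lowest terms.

39/64

ABO cross AB × OO → 1/2 A, 1/2 B.
Rh cross +/- × +/- → 3/4 Rh+, 1/4 Rh-; so P(type A, Rh-positive) = 1/2 × 3/4 = 3/8 per child.
P(none) = (5/8)^2 = 25/64; P(at least one) = 1 − 25/64 = 39/64.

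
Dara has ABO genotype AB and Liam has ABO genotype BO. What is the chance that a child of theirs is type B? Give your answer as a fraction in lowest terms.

1/2

ABO cross AB × BO → offspring phenotypes: 1/4 A, 1/2 B, 1/4 AB.
So P(type B) = 1/2.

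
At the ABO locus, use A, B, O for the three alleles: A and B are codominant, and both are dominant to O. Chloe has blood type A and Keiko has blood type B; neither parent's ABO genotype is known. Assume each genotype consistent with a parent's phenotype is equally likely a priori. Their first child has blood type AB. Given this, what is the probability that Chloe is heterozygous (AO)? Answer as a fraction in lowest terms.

1/3

Possible genotypes: Chloe ∈ {AA, AO}; Keiko ∈ {BB, BO}.
Weight each parental genotype pair by prior × P(type-AB child):
  AA × BB: posterior weight 4/9.
  AA × BO: posterior weight 2/9.
  AO × BB: posterior weight 2/9.
  AO × BO: posterior weight 1/9.
Sum the posterior weight over pairs where Chloe is AO: 1/3.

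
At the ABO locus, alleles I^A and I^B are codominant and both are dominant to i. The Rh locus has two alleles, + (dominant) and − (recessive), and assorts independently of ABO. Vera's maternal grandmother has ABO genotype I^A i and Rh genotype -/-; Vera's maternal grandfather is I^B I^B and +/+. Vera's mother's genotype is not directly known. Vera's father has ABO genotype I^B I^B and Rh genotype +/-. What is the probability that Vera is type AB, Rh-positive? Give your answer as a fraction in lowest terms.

3/16

Vera's mother's ABO genotype from I^A i × I^B I^B: 1/2 I^A I^B, 1/2 I^B i.
Crossing each possibility with the father I^B I^B and summing P(type AB): 1/2·1/2 + 1/2·0 = 1/4.
Similarly for Rh via the mother's Rh distribution: P(Rh+) = 3/4.
Independent loci: 1/4 × 3/4 = 3/16.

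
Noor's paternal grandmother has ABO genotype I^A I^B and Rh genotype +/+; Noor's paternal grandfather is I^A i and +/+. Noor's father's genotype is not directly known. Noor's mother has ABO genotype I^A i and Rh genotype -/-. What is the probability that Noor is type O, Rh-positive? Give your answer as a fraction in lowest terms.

1/8

Noor's father's ABO genotype from I^A I^B × I^A i: 1/4 I^A I^A, 1/4 I^A I^B, 1/4 I^A i, 1/4 I^B i.
Crossing each possibility with the mother I^A i and summing P(type O): 1/4·0 + 1/4·0 + 1/4·1/4 + 1/4·1/4 = 1/8.
Similarly for Rh via the father's Rh distribution: P(Rh+) = 1.
Independent loci: 1/8 × 1 = 1/8.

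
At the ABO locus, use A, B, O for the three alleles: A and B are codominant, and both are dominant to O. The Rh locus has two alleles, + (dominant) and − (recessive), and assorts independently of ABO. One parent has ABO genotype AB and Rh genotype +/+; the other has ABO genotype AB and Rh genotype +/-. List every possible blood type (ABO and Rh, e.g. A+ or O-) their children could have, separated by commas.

Gametes from AB × AB give offspring ABO genotypes AA, AB, BB, i.e. phenotypes A, B, AB.
Rh cross +/+ × +/- → phenotypes Rh+.
Combining independently: A+, B+, AB+.

A+, B+, AB+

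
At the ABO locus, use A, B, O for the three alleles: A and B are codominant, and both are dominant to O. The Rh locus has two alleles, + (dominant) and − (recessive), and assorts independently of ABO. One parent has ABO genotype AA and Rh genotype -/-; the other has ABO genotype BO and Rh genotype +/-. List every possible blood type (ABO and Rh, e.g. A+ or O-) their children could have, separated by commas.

Gametes from AA × BO give offspring ABO genotypes AB, AO, i.e. phenotypes A, AB.
Rh cross -/- × +/- → phenotypes Rh+, Rh-.
Combining independently: A+, A-, AB+, AB-.

A+, A-, AB+, AB-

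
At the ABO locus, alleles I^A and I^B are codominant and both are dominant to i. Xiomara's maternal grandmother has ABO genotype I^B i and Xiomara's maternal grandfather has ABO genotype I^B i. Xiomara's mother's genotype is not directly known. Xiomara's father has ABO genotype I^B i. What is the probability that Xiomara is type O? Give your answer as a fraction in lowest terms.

Xiomara's mother's ABO genotype from I^B i × I^B i: 1/4 I^B I^B, 1/2 I^B i, 1/4 i i.
Crossing each possibility with the father I^B i and summing P(type O): 1/4·0 + 1/2·1/4 + 1/4·1/2 = 1/4.

1/4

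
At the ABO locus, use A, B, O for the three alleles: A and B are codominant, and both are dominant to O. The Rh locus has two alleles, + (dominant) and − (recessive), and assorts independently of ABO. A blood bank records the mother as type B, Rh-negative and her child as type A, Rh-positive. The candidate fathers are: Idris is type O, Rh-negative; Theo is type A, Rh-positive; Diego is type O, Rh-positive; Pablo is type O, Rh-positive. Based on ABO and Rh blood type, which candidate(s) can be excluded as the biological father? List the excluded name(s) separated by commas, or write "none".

Idris, Diego, Pablo

A candidate is excluded only if no genotype consistent with his phenotype could produce a type A, Rh-positive child with a type B, Rh-negative mother.
Idris (type O, Rh-): no genotype consistent with that phenotype can produce a type-A Rh+ child with a type-B mother.
Diego (type O, Rh+): no genotype consistent with that phenotype can produce a type-A Rh+ child with a type-B mother.
Pablo (type O, Rh+): no genotype consistent with that phenotype can produce a type-A Rh+ child with a type-B mother.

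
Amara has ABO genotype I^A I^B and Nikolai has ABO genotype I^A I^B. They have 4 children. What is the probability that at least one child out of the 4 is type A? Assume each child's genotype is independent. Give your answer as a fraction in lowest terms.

ABO cross I^A I^B × I^A I^B → 1/4 A, 1/4 B, 1/2 AB.
So P(type A) = 1/4 per child.
P(none) = (3/4)^4 = 81/256; P(at least one) = 1 − 81/256 = 175/256.

175/256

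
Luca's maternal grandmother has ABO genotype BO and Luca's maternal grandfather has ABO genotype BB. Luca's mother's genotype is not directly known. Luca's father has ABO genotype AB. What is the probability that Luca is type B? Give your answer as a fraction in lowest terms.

Luca's mother's ABO genotype from BO × BB: 1/2 BB, 1/2 BO.
Crossing each possibility with the father AB and summing P(type B): 1/2·1/2 + 1/2·1/2 = 1/2.

1/2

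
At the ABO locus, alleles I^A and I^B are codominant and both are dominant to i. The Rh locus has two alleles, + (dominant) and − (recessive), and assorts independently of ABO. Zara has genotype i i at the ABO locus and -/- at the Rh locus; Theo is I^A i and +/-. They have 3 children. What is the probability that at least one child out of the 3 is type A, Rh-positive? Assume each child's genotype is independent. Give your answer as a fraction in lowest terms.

ABO cross i i × I^A i → 1/2 O, 1/2 A.
Rh cross -/- × +/- → 1/2 Rh+, 1/2 Rh-; so P(type A, Rh-positive) = 1/2 × 1/2 = 1/4 per child.
P(none) = (3/4)^3 = 27/64; P(at least one) = 1 − 27/64 = 37/64.

37/64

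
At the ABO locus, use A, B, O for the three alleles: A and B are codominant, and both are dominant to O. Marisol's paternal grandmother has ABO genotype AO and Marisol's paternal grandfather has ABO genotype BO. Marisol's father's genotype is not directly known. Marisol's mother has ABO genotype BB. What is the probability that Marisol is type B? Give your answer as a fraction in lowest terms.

Marisol's father's ABO genotype from AO × BO: 1/4 AB, 1/4 AO, 1/4 BO, 1/4 OO.
Crossing each possibility with the mother BB and summing P(type B): 1/4·1/2 + 1/4·1/2 + 1/4·1 + 1/4·1 = 3/4.

3/4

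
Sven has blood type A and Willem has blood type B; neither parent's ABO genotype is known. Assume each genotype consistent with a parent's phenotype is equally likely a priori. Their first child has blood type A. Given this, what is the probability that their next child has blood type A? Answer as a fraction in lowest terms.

5/12

Possible genotypes: Sven ∈ {AA, AO}; Willem ∈ {BB, BO}.
Weight each parental genotype pair by prior × P(type-A child):
  AA × BO: posterior weight 2/3; P(next child type A) = 1/2.
  AO × BO: posterior weight 1/3; P(next child type A) = 1/4.
Weighted sum = 5/12.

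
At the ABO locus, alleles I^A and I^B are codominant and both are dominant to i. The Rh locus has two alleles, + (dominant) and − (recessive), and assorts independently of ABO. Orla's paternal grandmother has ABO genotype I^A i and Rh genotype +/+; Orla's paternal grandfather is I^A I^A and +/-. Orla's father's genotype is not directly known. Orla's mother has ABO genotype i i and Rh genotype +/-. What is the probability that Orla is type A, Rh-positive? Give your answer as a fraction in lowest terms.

Orla's father's ABO genotype from I^A i × I^A I^A: 1/2 I^A I^A, 1/2 I^A i.
Crossing each possibility with the mother i i and summing P(type A): 1/2·1 + 1/2·1/2 = 3/4.
Similarly for Rh via the father's Rh distribution: P(Rh+) = 7/8.
Independent loci: 3/4 × 7/8 = 21/32.

21/32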